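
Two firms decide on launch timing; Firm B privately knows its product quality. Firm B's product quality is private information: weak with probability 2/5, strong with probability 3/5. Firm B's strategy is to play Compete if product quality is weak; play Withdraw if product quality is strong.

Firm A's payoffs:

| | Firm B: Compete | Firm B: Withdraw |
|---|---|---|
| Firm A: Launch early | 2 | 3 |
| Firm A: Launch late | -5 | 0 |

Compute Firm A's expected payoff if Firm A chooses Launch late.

Take the expectation over Firm B's product quality, weighting each type's action by its prior probability.
E[Launch late] = 2/5·(-5) + 3/5·0 = (-2) + 0 = -2

-2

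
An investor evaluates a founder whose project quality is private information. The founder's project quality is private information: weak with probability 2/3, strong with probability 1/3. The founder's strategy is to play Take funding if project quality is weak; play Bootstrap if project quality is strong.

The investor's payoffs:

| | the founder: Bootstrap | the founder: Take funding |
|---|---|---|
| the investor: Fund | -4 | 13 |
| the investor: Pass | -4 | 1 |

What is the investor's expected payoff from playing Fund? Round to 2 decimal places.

E[Fund] = 2/3·13 + 1/3·(-4) = 26/3 + (-4/3) = 22/3

7.33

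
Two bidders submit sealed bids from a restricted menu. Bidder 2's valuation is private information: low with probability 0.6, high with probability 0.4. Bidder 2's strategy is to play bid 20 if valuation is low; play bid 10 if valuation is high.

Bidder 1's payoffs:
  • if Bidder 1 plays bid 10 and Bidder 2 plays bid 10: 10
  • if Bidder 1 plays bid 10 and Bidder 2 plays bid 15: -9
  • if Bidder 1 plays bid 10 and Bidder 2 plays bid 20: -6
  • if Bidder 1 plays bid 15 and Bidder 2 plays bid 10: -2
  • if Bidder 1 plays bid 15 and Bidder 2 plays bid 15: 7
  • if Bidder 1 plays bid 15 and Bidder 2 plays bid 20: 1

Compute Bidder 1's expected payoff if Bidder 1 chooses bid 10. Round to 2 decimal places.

0.40

Take the expectation over Bidder 2's valuation, weighting each type's action by its prior probability.
E[bid 10] = 0.6·(-6) + 0.4·10 = (-3.6) + 4 = 0.4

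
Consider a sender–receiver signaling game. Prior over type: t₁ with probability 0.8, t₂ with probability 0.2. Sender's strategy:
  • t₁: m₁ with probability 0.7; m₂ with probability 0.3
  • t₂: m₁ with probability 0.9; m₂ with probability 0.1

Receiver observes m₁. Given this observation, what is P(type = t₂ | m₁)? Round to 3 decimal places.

0.243

Apply Bayes' rule using the sender's strategy as the likelihood.
P(m₁) = 0.8·0.7 + 0.2·0.9 = 0.74
P(t₂ | m₁) = (0.2·0.9) / 0.74 = 0.18 / 0.74 = 0.243243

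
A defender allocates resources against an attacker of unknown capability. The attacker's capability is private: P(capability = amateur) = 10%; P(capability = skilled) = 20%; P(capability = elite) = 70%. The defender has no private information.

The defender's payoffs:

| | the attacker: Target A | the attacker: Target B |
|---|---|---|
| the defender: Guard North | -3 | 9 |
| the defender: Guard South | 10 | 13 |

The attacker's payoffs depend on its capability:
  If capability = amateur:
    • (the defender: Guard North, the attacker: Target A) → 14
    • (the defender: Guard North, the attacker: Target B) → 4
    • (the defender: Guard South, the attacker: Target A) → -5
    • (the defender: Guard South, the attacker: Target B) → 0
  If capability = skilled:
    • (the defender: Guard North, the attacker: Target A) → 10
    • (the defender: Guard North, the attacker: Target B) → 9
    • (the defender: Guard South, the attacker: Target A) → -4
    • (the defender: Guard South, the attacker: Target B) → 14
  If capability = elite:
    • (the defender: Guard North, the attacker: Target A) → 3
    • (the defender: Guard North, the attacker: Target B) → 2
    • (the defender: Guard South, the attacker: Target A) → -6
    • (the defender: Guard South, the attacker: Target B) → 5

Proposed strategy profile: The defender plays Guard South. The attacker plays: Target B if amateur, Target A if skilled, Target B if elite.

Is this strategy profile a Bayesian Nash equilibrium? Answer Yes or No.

No

The defender plays Guard South: E[Guard South] = 0.1·(13) + 0.2·(10) + 0.7·(13) = 12.4; E[Guard North] = 6.6. Best-responding. ✓
The attacker (capability amateur), facing Guard South: Target A gives -5, Target B gives 0. Proposed Target B is best. ✓
The attacker (capability skilled), facing Guard South: Target A gives -4, Target B gives 14. Proposed Target A is not best — profitable deviation exists. ✗
The attacker (capability elite), facing Guard South: Target A gives -6, Target B gives 5. Proposed Target B is best. ✓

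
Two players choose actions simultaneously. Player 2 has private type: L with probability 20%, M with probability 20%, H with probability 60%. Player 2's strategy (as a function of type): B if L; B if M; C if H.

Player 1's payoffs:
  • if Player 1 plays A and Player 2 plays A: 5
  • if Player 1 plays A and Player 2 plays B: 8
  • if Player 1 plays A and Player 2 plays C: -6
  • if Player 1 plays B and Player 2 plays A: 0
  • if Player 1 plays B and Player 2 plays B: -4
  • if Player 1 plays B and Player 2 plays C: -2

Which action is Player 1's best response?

Compute Player 1's expected payoff for each action, taking the expectation over Player 2's type.
E[A] = 0.2·(8) + 0.2·(8) + 0.6·(-6) = -0.4
E[B] = 0.2·(-4) + 0.2·(-4) + 0.6·(-2) = -2.8
Best response: A (-0.4 is the largest).

A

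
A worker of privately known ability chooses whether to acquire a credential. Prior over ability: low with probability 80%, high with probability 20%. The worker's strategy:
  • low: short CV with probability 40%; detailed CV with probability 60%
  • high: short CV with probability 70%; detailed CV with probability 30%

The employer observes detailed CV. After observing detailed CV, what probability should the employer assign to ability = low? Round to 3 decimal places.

0.889

P(detailed CV) = 0.8·0.6 + 0.2·0.3 = 0.54
P(low | detailed CV) = (0.8·0.6) / 0.54 = 0.48 / 0.54 = 0.888889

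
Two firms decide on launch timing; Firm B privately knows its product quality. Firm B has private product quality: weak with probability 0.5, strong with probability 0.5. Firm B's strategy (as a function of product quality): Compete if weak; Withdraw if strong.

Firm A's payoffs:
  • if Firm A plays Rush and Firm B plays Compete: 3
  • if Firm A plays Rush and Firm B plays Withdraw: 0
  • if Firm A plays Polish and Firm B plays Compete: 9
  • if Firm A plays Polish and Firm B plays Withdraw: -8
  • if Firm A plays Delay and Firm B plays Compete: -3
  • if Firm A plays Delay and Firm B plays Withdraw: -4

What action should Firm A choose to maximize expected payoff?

Rush

E[Rush] = 0.5·(3) + 0.5·(0) = 1.5
E[Polish] = 0.5·(9) + 0.5·(-8) = 0.5
E[Delay] = 0.5·(-3) + 0.5·(-4) = -3.5
Best response: Rush (1.5 is the largest).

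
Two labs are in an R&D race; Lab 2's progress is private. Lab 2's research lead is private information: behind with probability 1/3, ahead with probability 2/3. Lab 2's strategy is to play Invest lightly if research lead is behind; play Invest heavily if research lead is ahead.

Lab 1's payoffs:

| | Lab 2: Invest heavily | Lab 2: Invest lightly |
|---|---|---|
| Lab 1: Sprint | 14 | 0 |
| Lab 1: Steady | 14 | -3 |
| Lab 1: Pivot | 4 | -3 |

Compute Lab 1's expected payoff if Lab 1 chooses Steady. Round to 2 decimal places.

8.33

E[Steady] = 1/3·(-3) + 2/3·14 = (-1) + 28/3 = 25/3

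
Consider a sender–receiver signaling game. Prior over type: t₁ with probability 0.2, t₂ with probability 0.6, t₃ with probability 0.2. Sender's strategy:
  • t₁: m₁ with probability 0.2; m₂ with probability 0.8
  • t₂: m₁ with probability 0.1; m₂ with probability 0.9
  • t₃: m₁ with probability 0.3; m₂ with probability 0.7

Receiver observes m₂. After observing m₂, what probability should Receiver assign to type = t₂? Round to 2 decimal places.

Apply Bayes' rule using the sender's strategy as the likelihood.
P(m₂) = 0.2·0.8 + 0.6·0.9 + 0.2·0.7 = 0.84
P(t₂ | m₂) = (0.6·0.9) / 0.84 = 0.54 / 0.84 = 0.642857

0.64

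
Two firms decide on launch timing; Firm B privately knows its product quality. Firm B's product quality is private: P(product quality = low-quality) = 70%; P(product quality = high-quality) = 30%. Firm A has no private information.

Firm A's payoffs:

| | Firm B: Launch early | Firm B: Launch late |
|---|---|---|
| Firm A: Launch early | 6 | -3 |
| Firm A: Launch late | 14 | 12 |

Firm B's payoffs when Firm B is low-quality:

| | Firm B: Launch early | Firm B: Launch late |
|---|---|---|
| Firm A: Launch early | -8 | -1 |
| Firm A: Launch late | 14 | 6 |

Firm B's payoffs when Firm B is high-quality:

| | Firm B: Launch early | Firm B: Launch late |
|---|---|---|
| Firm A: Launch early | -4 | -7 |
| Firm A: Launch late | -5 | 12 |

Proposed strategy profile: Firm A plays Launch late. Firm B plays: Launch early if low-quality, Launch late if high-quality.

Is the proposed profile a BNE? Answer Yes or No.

Yes

Firm A plays Launch late: E[Launch late] = 0.7·(14) + 0.3·(12) = 13.4; E[Launch early] = 3.3. Best-responding. ✓
Firm B (product quality low-quality), facing Launch late: Launch early gives 14, Launch late gives 6. Proposed Launch early is best. ✓
Firm B (product quality high-quality), facing Launch late: Launch early gives -5, Launch late gives 12. Proposed Launch late is best. ✓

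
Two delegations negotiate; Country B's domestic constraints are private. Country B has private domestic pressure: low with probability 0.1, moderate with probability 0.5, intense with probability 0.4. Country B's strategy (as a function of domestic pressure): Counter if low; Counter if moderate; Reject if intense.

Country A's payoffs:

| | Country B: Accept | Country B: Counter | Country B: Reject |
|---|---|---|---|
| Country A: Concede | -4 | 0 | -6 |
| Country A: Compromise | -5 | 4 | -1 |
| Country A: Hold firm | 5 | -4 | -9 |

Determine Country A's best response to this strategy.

Compromise

E[Concede] = 0.1·(0) + 0.5·(0) + 0.4·(-6) = -2.4
E[Compromise] = 0.1·(4) + 0.5·(4) + 0.4·(-1) = 2
E[Hold firm] = 0.1·(-4) + 0.5·(-4) + 0.4·(-9) = -6
Best response: Compromise (2 is the largest).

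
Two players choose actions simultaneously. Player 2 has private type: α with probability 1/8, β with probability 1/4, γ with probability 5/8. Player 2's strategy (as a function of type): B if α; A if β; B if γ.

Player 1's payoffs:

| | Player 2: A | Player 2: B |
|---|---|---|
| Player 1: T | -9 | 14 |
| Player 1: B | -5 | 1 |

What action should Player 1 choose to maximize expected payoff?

E[T] = 1/8·(14) + 1/4·(-9) + 5/8·(14) = 33/4
E[B] = 1/8·(1) + 1/4·(-5) + 5/8·(1) = -1/2
Best response: T (33/4 is the largest).

T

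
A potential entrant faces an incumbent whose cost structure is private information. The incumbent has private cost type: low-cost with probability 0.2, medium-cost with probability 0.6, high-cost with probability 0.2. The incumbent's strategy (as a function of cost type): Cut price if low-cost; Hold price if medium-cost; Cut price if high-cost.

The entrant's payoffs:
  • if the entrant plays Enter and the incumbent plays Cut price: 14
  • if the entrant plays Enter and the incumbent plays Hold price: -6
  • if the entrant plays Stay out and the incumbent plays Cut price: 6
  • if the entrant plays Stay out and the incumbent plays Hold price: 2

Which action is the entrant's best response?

E[Enter] = 0.2·(14) + 0.6·(-6) + 0.2·(14) = 2
E[Stay out] = 0.2·(6) + 0.6·(2) + 0.2·(6) = 3.6
Best response: Stay out (3.6 is the largest).

Stay out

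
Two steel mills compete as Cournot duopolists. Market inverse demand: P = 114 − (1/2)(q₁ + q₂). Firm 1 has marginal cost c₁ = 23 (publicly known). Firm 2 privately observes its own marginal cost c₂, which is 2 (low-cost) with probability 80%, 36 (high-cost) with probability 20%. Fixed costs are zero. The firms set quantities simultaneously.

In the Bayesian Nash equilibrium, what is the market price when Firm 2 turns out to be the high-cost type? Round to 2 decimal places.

Each type of Firm 2 best-responds to q₁; Firm 1 best-responds to the expected q₂ over Firm 2's types.
Firm 2 with cost c maximizes (114 − (1/2)(q₁+q₂) − c)·q₂, giving q₂(c) = (114 − c − (1/2)q₁).
E[c₂] = 0.8·2 + 0.2·36 = 8.8
Firm 1's FOC against E[q₂] yields q₁ = (114 − 2·23 + E[c₂])/(3/2) = (114 − 46 + 8.8)/(3/2) = 51.2.
q₂(high-cost) = 52.4, so P = 114 − (1/2)·(51.2 + 52.4) = 62.2.

62.20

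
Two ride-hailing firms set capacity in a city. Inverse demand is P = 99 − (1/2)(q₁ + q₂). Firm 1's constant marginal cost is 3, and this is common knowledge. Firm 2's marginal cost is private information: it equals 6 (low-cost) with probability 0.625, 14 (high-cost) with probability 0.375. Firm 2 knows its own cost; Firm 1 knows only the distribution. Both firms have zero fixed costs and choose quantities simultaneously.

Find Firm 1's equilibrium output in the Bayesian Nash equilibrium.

Firm 2 with cost c maximizes (99 − (1/2)(q₁+q₂) − c)·q₂, giving q₂(c) = (99 − c − (1/2)q₁).
E[c₂] = 0.625·6 + 0.375·14 = 9
Firm 1's FOC against E[q₂] yields q₁ = (99 − 2·3 + E[c₂])/(3/2) = (99 − 6 + 9)/(3/2) = 68.

68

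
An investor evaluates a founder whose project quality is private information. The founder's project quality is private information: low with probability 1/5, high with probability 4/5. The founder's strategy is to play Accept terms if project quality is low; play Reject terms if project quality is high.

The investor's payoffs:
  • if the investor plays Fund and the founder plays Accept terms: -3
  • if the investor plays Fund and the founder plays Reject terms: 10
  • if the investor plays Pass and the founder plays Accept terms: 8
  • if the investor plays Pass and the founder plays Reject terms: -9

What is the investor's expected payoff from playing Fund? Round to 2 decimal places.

E[Fund] = 1/5·(-3) + 4/5·10 = (-3/5) + 8 = 37/5

7.40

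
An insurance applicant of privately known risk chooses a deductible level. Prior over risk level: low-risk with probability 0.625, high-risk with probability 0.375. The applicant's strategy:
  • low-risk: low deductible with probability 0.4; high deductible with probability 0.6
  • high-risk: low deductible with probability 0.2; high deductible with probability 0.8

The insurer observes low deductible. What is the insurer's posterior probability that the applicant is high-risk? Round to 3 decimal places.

P(low deductible) = 0.625·0.4 + 0.375·0.2 = 0.325
P(high-risk | low deductible) = (0.375·0.2) / 0.325 = 0.075 / 0.325 = 0.230769

0.231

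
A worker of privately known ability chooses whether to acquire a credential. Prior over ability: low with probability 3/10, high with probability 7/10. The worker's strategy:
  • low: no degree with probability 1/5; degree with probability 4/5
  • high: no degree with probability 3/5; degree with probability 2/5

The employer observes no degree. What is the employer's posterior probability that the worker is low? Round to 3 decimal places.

0.125

Apply Bayes' rule using the sender's strategy as the likelihood.
P(no degree) = (3/10)·(1/5) + (7/10)·(3/5) = 12/25
P(low | no degree) = ((3/10)·(1/5)) / (12/25) = (3/50) / (12/25) = 1/8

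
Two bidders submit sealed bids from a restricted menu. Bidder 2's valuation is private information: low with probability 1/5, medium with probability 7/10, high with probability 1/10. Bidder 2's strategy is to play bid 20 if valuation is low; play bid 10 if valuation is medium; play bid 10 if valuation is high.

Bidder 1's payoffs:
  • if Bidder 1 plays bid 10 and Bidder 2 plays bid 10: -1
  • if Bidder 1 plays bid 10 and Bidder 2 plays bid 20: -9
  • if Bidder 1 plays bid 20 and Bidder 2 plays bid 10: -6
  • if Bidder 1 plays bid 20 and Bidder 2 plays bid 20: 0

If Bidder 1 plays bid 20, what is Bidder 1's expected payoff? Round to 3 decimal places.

-4.800

Take the expectation over Bidder 2's valuation, weighting each type's action by its prior probability.
E[bid 20] = 1/5·0 + 7/10·(-6) + 1/10·(-6) = 0 + (-21/5) + (-3/5) = -24/5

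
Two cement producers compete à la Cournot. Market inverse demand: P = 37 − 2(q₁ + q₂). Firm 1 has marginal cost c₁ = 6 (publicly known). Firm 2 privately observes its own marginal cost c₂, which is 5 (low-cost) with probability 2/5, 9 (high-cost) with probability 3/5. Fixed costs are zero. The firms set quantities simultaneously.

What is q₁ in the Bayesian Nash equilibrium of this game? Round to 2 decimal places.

5.40

Type-c best response for Firm 2: q₂(c) = (37 − c)/4 − q₁/2.
Firm 1 maximizes expected profit; its first-order condition is 37 − 4q₁ − 2E[q₂] − 6 = 0.
Substituting E[q₂] and solving: E[c₂] = 7.4, so q₁ = (37 − 2·6 + 7.4)/6 = 5.4.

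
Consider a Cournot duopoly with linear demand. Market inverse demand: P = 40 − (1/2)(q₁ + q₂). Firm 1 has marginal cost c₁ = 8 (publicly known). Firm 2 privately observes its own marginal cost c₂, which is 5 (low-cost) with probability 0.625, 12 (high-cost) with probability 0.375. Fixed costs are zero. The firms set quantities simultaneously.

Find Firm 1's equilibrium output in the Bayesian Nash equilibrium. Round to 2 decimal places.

Firm 2 with cost c maximizes (40 − (1/2)(q₁+q₂) − c)·q₂, giving q₂(c) = (40 − c − (1/2)q₁).
E[c₂] = 0.625·5 + 0.375·12 = 7.625
Firm 1's FOC against E[q₂] yields q₁ = (40 − 2·8 + E[c₂])/(3/2) = (40 − 16 + 7.625)/(3/2) = 21.0833.

21.08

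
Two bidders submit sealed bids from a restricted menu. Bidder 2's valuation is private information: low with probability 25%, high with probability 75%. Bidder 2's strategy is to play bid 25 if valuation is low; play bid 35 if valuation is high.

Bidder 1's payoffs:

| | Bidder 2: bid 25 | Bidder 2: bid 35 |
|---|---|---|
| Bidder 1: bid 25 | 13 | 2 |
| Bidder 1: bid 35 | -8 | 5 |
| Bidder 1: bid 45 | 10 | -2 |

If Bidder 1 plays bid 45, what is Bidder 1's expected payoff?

1

E[bid 45] = 0.25·10 + 0.75·(-2) = 2.5 + (-1.5) = 1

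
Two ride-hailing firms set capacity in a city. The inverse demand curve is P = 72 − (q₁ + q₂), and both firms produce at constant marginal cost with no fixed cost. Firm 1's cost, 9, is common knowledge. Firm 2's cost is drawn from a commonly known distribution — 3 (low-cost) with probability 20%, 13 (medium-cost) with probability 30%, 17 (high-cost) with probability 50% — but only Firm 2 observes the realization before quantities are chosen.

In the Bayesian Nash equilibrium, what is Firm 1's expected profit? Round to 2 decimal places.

Each type of Firm 2 best-responds to q₁; Firm 1 best-responds to the expected q₂ over Firm 2's types.
Firm 2 with cost c maximizes (72 − (q₁+q₂) − c)·q₂, giving q₂(c) = (72 − c − q₁)/2.
E[c₂] = 0.2·3 + 0.3·13 + 0.5·17 = 13
Firm 1's FOC against E[q₂] yields q₁ = (72 − 2·9 + E[c₂])/3 = (72 − 18 + 13)/3 = 22.3333.
E[P] = 72 − (q₁ + E[q₂]) = 31.3333; Firm 1's expected profit = (E[P] − 9)·q₁ = (31.3333 − 9)·22.3333 = 498.778.

498.78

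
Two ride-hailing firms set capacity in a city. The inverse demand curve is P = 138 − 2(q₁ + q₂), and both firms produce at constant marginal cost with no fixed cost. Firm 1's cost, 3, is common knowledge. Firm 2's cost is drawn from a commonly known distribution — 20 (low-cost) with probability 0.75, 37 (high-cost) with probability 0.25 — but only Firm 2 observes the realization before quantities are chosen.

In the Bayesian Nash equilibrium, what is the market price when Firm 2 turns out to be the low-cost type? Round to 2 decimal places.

Each type of Firm 2 best-responds to q₁; Firm 1 best-responds to the expected q₂ over Firm 2's types.
Firm 2 with cost c maximizes (138 − 2(q₁+q₂) − c)·q₂, giving q₂(c) = (138 − c − 2q₁)/4.
E[c₂] = 0.75·20 + 0.25·37 = 24.25
Firm 1's FOC against E[q₂] yields q₁ = (138 − 2·3 + E[c₂])/6 = (138 − 6 + 24.25)/6 = 26.0417.
q₂(low-cost) = 16.4792, so P = 138 − 2·(26.0417 + 16.4792) = 52.9583.

52.96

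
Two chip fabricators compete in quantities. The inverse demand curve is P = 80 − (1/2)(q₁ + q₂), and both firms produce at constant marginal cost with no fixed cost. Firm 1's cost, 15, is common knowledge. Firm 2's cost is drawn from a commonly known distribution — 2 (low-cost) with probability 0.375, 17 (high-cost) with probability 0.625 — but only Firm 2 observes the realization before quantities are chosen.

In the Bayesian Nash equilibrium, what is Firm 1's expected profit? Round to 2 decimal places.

Firm 2 with cost c maximizes (80 − (1/2)(q₁+q₂) − c)·q₂, giving q₂(c) = (80 − c − (1/2)q₁).
E[c₂] = 0.375·2 + 0.625·17 = 11.375
Firm 1's FOC against E[q₂] yields q₁ = (80 − 2·15 + E[c₂])/(3/2) = (80 − 30 + 11.375)/(3/2) = 40.9167.
E[P] = 80 − (1/2)·(q₁ + E[q₂]) = 35.4583; Firm 1's expected profit = (E[P] − 15)·q₁ = (35.4583 − 15)·40.9167 = 837.087.

837.09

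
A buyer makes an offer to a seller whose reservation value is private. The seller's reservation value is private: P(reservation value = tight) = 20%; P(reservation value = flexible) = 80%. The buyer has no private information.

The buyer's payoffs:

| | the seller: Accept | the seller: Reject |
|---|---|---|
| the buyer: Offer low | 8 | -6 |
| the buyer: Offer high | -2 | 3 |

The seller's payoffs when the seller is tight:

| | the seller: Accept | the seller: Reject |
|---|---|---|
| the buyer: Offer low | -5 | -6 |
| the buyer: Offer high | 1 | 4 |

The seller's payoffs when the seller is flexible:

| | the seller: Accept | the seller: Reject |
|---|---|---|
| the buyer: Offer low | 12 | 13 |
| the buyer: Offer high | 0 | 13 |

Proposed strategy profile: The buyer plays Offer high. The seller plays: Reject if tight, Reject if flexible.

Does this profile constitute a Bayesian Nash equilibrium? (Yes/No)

Yes

The buyer plays Offer high: E[Offer high] = 0.2·(3) + 0.8·(3) = 3; E[Offer low] = -6. Best-responding. ✓
The seller (reservation value tight), facing Offer high: Accept gives 1, Reject gives 4. Proposed Reject is best. ✓
The seller (reservation value flexible), facing Offer high: Accept gives 0, Reject gives 13. Proposed Reject is best. ✓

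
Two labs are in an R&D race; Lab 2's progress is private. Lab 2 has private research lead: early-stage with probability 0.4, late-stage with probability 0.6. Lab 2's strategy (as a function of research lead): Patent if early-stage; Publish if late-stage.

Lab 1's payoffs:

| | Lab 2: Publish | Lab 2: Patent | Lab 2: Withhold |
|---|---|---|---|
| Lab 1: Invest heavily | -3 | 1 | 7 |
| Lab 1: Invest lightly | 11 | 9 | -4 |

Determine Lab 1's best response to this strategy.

E[Invest heavily] = 0.4·(1) + 0.6·(-3) = -1.4
E[Invest lightly] = 0.4·(9) + 0.6·(11) = 10.2
Best response: Invest lightly (10.2 is the largest).

Invest lightly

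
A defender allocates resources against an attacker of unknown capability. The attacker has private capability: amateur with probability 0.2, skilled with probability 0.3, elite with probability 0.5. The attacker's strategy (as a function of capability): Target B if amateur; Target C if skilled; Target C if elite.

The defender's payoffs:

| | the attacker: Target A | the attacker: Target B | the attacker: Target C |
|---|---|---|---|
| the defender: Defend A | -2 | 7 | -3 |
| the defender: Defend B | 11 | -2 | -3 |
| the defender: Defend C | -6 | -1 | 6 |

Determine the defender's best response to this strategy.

Compute the defender's expected payoff for each action, taking the expectation over the attacker's type.
E[Defend A] = 0.2·(7) + 0.3·(-3) + 0.5·(-3) = -1
E[Defend B] = 0.2·(-2) + 0.3·(-3) + 0.5·(-3) = -2.8
E[Defend C] = 0.2·(-1) + 0.3·(6) + 0.5·(6) = 4.6
Best response: Defend C (4.6 is the largest).

Defend C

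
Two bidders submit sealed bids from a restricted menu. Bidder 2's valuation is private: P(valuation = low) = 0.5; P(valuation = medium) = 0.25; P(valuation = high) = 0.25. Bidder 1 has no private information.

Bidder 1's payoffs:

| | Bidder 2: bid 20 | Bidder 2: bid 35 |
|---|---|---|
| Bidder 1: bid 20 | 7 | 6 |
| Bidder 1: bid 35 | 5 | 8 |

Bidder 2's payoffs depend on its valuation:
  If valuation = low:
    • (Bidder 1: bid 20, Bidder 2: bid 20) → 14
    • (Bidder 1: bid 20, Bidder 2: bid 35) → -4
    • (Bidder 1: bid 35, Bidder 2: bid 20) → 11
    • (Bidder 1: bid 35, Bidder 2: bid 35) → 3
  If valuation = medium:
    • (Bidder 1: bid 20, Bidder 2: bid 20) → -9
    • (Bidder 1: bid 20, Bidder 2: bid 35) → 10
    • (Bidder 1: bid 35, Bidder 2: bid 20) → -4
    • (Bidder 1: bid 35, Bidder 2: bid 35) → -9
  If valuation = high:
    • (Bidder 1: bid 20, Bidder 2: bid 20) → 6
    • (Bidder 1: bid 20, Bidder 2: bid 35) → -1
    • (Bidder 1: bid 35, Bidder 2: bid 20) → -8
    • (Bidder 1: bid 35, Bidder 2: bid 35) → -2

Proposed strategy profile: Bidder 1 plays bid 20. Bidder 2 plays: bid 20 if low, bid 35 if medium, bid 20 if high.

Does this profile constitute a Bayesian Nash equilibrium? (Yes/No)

Bidder 1 plays bid 20: E[bid 20] = 0.5·(7) + 0.25·(6) + 0.25·(7) = 6.75; E[bid 35] = 5.75. Best-responding. ✓
Bidder 2 (valuation low), facing bid 20: bid 20 gives 14, bid 35 gives -4. Proposed bid 20 is best. ✓
Bidder 2 (valuation medium), facing bid 20: bid 20 gives -9, bid 35 gives 10. Proposed bid 35 is best. ✓
Bidder 2 (valuation high), facing bid 20: bid 20 gives 6, bid 35 gives -1. Proposed bid 20 is best. ✓

Yes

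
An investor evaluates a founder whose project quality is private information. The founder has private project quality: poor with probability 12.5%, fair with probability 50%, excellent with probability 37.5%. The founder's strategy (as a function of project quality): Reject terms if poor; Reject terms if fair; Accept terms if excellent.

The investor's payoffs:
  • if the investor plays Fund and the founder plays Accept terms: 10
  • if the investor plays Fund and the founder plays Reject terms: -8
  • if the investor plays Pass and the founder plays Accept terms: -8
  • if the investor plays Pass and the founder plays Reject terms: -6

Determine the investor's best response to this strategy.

E[Fund] = 0.125·(-8) + 0.5·(-8) + 0.375·(10) = -1.25
E[Pass] = 0.125·(-6) + 0.5·(-6) + 0.375·(-8) = -6.75
Best response: Fund (-1.25 is the largest).

Fund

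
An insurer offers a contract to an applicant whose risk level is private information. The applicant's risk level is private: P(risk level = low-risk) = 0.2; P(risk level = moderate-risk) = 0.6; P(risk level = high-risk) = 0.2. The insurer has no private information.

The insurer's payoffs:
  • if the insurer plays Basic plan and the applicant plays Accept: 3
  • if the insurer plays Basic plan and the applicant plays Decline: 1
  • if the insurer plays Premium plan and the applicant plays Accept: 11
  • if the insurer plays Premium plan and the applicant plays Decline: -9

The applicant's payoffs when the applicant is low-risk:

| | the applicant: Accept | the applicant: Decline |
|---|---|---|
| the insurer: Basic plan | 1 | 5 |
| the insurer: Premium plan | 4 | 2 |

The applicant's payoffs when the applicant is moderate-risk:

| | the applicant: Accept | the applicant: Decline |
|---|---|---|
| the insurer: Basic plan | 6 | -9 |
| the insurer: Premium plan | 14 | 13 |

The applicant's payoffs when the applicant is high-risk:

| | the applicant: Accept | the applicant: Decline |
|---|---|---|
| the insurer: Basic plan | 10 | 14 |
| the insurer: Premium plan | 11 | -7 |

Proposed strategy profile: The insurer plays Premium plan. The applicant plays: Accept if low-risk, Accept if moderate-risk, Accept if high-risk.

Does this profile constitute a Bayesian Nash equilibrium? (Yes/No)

A profile is a BNE iff every type of every player is best-responding given beliefs about the other side.
The insurer plays Premium plan: E[Premium plan] = 0.2·(11) + 0.6·(11) + 0.2·(11) = 11; E[Basic plan] = 3. Best-responding. ✓
The applicant (risk level low-risk), facing Premium plan: Accept gives 4, Decline gives 2. Proposed Accept is best. ✓
The applicant (risk level moderate-risk), facing Premium plan: Accept gives 14, Decline gives 13. Proposed Accept is best. ✓
The applicant (risk level high-risk), facing Premium plan: Accept gives 11, Decline gives -7. Proposed Accept is best. ✓

Yes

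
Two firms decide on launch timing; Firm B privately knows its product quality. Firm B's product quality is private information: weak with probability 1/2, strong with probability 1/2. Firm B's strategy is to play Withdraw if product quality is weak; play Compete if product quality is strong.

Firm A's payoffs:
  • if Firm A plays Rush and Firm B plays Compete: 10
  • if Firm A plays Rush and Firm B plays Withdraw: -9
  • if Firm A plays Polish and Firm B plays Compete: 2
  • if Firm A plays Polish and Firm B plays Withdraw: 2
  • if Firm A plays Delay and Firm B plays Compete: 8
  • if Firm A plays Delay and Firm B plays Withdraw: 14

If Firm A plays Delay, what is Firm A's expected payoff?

11

Take the expectation over Firm B's product quality, weighting each type's action by its prior probability.
E[Delay] = 1/2·14 + 1/2·8 = 7 + 4 = 11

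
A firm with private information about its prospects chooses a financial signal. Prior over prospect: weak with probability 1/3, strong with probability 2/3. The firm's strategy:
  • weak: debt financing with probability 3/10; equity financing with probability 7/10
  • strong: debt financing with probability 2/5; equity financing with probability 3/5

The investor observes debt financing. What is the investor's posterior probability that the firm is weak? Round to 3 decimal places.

Apply Bayes' rule using the sender's strategy as the likelihood.
P(debt financing) = (1/3)·(3/10) + (2/3)·(2/5) = 11/30
P(weak | debt financing) = ((1/3)·(3/10)) / (11/30) = (1/10) / (11/30) = 3/11

0.273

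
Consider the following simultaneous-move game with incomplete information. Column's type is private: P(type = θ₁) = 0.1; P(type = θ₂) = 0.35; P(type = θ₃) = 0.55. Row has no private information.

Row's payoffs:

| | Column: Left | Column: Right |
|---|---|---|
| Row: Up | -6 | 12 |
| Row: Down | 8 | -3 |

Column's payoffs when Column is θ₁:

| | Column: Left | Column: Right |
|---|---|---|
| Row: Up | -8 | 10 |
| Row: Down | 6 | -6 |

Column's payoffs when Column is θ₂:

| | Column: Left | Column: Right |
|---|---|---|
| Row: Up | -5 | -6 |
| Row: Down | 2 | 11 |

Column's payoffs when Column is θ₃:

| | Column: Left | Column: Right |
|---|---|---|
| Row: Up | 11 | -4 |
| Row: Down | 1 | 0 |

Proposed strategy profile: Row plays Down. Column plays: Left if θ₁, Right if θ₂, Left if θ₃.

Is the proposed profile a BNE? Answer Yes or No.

A profile is a BNE iff every type of every player is best-responding given beliefs about the other side.
Row plays Down: E[Down] = 0.1·(8) + 0.35·(-3) + 0.55·(8) = 4.15; E[Up] = 0.3. Best-responding. ✓
Column (type θ₁), facing Down: Left gives 6, Right gives -6. Proposed Left is best. ✓
Column (type θ₂), facing Down: Left gives 2, Right gives 11. Proposed Right is best. ✓
Column (type θ₃), facing Down: Left gives 1, Right gives 0. Proposed Left is best. ✓

Yes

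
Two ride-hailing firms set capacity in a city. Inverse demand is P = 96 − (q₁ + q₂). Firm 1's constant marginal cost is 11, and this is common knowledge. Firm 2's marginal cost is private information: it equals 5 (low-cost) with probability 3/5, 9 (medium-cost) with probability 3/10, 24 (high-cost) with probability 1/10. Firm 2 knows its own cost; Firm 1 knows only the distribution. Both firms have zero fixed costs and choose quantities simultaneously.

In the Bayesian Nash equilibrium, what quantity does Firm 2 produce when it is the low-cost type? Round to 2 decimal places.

Type-c best response for Firm 2: q₂(c) = (96 − c)/2 − q₁/2.
Firm 1 maximizes expected profit; its first-order condition is 96 − 2q₁ − E[q₂] − 11 = 0.
Substituting E[q₂] and solving: E[c₂] = 8.1, so q₁ = (96 − 2·11 + 8.1)/3 = 27.3667.
q₂(low-cost) = (96 − 5 − 27.3667)/2 = 31.8167.

31.82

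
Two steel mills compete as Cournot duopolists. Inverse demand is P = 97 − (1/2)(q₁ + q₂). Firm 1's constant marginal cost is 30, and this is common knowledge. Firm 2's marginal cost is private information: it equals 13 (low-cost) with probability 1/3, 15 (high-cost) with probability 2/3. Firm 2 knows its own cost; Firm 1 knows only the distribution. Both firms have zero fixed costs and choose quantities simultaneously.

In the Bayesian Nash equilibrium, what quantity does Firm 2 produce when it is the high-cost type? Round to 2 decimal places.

Type-c best response for Firm 2: q₂(c) = (97 − c) − q₁/2.
Firm 1 maximizes expected profit; its first-order condition is 97 − q₁ − (1/2)E[q₂] − 30 = 0.
Substituting E[q₂] and solving: E[c₂] = 14.3333, so q₁ = (97 − 2·30 + 14.3333)/(3/2) = 34.2222.
q₂(high-cost) = (97 − 15 − (1/2)·34.2222) = 64.8889.

64.89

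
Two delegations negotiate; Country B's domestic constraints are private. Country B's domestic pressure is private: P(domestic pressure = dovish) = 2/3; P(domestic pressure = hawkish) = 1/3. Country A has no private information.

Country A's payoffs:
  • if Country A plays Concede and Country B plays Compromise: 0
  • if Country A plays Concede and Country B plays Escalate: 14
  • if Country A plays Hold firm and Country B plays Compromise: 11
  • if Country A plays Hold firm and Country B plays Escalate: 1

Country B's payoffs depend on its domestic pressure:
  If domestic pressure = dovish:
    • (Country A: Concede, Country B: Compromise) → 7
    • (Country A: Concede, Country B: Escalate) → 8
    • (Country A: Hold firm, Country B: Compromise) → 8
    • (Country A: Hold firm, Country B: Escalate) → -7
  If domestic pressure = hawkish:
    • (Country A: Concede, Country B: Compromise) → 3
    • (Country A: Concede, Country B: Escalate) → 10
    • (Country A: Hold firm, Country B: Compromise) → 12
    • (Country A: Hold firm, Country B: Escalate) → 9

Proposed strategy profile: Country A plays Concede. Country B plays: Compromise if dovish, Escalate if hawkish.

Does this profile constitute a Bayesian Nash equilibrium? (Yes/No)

No

Country A plays Concede: E[Concede] = 2/3·(0) + 1/3·(14) = 14/3; E[Hold firm] = 23/3. Not best-responding. ✗
Country B (domestic pressure dovish), facing Concede: Compromise gives 7, Escalate gives 8. Proposed Compromise is not best — profitable deviation exists. ✗
Country B (domestic pressure hawkish), facing Concede: Compromise gives 3, Escalate gives 10. Proposed Escalate is best. ✓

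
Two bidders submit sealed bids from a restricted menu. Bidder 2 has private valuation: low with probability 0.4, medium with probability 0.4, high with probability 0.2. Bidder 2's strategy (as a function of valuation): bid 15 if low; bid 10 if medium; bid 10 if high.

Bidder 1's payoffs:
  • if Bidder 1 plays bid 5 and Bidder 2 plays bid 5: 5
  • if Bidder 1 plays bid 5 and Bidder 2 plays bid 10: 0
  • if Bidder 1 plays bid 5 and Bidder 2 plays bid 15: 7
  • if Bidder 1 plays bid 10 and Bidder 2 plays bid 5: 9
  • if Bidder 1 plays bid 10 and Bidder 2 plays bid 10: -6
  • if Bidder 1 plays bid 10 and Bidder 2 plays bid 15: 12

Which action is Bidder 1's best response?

E[bid 5] = 0.4·(7) + 0.4·(0) + 0.2·(0) = 2.8
E[bid 10] = 0.4·(12) + 0.4·(-6) + 0.2·(-6) = 1.2
Best response: bid 5 (2.8 is the largest).

bid 5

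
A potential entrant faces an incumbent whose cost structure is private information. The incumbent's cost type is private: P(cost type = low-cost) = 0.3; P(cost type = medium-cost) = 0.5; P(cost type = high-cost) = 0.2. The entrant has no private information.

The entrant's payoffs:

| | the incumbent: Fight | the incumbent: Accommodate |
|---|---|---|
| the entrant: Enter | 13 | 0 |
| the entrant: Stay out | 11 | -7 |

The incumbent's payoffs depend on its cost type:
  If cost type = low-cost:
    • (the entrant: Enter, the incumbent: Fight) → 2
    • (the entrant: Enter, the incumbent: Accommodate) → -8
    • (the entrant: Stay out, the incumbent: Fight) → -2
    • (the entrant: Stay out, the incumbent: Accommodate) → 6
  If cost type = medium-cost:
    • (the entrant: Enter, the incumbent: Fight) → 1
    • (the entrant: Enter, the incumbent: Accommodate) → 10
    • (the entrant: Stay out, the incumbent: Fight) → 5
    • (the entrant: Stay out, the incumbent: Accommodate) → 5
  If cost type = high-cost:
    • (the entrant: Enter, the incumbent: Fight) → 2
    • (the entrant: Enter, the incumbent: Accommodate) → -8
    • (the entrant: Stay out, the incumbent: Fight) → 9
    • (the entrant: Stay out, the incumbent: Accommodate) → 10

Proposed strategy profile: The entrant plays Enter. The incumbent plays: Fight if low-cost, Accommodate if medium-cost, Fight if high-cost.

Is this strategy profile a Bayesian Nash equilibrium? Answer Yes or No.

The entrant plays Enter: E[Enter] = 0.3·(13) + 0.5·(0) + 0.2·(13) = 6.5; E[Stay out] = 2. Best-responding. ✓
The incumbent (cost type low-cost), facing Enter: Fight gives 2, Accommodate gives -8. Proposed Fight is best. ✓
The incumbent (cost type medium-cost), facing Enter: Fight gives 1, Accommodate gives 10. Proposed Accommodate is best. ✓
The incumbent (cost type high-cost), facing Enter: Fight gives 2, Accommodate gives -8. Proposed Fight is best. ✓

Yes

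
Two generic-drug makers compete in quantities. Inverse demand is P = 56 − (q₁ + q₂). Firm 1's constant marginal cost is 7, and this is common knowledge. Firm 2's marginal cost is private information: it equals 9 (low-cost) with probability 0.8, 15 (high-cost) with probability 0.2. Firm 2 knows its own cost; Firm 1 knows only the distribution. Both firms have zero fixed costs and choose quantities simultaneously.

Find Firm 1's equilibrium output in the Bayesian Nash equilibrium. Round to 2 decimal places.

Type-c best response for Firm 2: q₂(c) = (56 − c)/2 − q₁/2.
Firm 1 maximizes expected profit; its first-order condition is 56 − 2q₁ − E[q₂] − 7 = 0.
Substituting E[q₂] and solving: E[c₂] = 10.2, so q₁ = (56 − 2·7 + 10.2)/3 = 17.4.

17.40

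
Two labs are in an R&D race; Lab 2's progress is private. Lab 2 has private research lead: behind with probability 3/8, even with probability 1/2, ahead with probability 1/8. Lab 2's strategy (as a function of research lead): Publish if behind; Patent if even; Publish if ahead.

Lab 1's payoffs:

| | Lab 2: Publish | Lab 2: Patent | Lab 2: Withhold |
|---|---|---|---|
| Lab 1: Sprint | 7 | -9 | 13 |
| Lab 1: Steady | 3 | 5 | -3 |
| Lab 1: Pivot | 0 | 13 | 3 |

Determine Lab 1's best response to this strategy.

Compute Lab 1's expected payoff for each action, taking the expectation over Lab 2's type.
E[Sprint] = 3/8·(7) + 1/2·(-9) + 1/8·(7) = -1
E[Steady] = 3/8·(3) + 1/2·(5) + 1/8·(3) = 4
E[Pivot] = 3/8·(0) + 1/2·(13) + 1/8·(0) = 13/2
Best response: Pivot (13/2 is the largest).

Pivot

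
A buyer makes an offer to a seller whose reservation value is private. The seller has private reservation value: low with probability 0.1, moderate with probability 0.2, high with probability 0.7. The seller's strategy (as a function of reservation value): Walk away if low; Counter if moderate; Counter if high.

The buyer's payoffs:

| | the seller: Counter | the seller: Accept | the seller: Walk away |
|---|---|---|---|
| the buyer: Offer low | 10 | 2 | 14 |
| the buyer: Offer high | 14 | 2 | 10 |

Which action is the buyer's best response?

Offer high

E[Offer low] = 0.1·(14) + 0.2·(10) + 0.7·(10) = 10.4
E[Offer high] = 0.1·(10) + 0.2·(14) + 0.7·(14) = 13.6
Best response: Offer high (13.6 is the largest).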